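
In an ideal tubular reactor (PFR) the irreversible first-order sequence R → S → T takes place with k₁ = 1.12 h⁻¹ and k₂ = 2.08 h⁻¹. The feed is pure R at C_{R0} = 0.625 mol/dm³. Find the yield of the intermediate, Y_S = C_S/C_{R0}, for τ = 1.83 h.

0.124

The intermediate concentration in a first-order A→B→C sequence is C_S = k₁C_{R0}(e^(−k₁τ) − e^(−k₂τ))/(k₂−k₁).
e^(−k₁τ) = e^(−1.12×1.83) = e^(−2.050) = 0.1288; e^(−k₂τ) = e^(−3.806) = 0.02223.
C_S = 1.12×0.625/(2.08−1.12) × (0.1288−0.02223) = 0.7292×0.1066 = 0.07770 mol/dm³.
Y_S = C_S/C_{R0} = 0.07770/0.625 = 0.124.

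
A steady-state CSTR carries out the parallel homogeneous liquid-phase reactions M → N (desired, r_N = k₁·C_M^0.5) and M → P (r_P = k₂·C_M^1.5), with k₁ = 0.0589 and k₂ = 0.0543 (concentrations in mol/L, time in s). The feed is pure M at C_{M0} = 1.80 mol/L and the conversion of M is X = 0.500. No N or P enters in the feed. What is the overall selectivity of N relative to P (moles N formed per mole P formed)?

Exit C_M = C_{M0}(1−X) = 1.80×0.500 = 0.9000 mol/L.
Rates in a CSTR are evaluated at the outlet concentration: r_N = 0.0589×0.9000^0.5 = 0.05588, r_P = 0.0543×0.9000^1.5 = 0.04636.
Overall selectivity = C_N/C_P = r_Nτ/(r_Pτ) = r_N/r_P = 1.21.

1.21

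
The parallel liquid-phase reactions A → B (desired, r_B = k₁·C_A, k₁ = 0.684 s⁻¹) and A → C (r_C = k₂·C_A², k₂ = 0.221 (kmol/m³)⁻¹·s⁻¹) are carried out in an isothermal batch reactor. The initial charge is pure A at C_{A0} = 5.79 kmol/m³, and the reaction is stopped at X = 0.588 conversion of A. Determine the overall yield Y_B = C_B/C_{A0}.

C_A = C_{A0}(1−X) = 2.385 kmol/m³.
Along a PFR/batch, dC_B/dC_A = −r_B/(r_B+r_C) = −k₁/(k₁+k₂·C_A).
Integrating from C_{A0} to C_A: C_B = (0.684/0.221)·ln[(0.684+0.221·5.79)/(0.684+0.221·2.39)] = 3.095·ln(1.964/1.211) = 1.495 kmol/m³.
Y_B = C_B/C_{A0} = 1.495/5.79 = 0.258.

0.258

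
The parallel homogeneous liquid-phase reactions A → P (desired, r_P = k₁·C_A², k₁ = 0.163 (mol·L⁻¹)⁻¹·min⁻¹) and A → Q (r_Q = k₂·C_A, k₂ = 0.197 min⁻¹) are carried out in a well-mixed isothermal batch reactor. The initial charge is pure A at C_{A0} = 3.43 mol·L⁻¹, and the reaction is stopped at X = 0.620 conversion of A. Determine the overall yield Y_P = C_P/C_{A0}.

C_A = C_{A0}(1−X) = 1.303 mol·L⁻¹.
Along a PFR/batch, dC_Q/dC_A = −r_Q/(r_P+r_Q) = −k₂/(k₂+k₁·C_A).
Integrating from C_{A0} to C_A: C_Q = (0.197/0.163)·ln[(0.197+0.163·3.43)/(0.197+0.163·1.30)] = 1.209·ln(0.7561/0.4095) = 0.7413 mol·L⁻¹.
Then C_P = (C_{A0}−C_A) − C_Q = 2.127 − 0.7413 = 1.385 mol·L⁻¹.
Y_P = C_P/C_{A0} = 1.385/3.43 = 0.404.

0.404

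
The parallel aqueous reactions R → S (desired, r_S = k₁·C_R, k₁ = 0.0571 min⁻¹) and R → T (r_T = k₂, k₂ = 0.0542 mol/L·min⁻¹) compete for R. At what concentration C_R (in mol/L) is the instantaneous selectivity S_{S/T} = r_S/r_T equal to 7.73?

7.34 mol/L

S_{S/T} = (k₁/k₂)·C_R ⇒ C_R = S·k₂/k₁.
= 7.73×0.0542/0.0571 = 7.34 mol/L.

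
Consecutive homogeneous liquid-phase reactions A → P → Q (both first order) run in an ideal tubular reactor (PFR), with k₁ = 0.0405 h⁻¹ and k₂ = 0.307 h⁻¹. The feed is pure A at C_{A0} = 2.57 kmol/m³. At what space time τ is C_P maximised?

7.60 h

Setting dC_P/dτ = 0 gives τ_opt = ln(k₂/k₁)/(k₂−k₁).
= ln(0.307/0.0405)/(0.307−0.0405) = ln(7.580)/0.2665 = 2.026/0.2665 = 7.60 h.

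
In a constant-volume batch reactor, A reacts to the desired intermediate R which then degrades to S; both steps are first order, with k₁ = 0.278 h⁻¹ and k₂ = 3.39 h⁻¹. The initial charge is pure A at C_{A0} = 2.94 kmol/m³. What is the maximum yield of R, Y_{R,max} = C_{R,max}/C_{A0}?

At the optimum, C_{R,max}/C_{A0} = (k₁/k₂)^[k₂/(k₂−k₁)].
= (0.278/3.39)^(3.39/(3.39−0.278)) = (0.08201)^(1.089) = 0.06559.

0.0656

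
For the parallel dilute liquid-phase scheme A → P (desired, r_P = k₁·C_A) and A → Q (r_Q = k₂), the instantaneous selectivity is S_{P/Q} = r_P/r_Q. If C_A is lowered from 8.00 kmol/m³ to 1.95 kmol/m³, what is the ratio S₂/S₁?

S_{P/Q} = (k₁/k₂)·C_A, so S₂/S₁ = (C_{A,2}/C_{A,1}).
= 1.95/8.00 = 0.244.
Selectivity toward P falls as C_A falls — high-concentration operation is favoured.

0.244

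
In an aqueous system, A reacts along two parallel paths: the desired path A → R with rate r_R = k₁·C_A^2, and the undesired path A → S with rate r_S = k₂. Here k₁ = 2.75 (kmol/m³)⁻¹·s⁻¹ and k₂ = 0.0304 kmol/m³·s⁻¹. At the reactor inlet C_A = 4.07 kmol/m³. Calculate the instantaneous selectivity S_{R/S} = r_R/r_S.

1498

S_{R/S} = r_R/r_S = (k₁·C_A^2)/(k₂) = (k₁/k₂)·C_A^2.
= (2.75×4.070^2) / (0.0304) = 45.55/0.03040 = 1498.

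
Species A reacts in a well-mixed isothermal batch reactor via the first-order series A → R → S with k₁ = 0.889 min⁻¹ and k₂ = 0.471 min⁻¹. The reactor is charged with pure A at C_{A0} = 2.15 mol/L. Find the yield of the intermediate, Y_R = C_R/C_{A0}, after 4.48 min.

Solving the coupled first-order balances gives C_R(t) = [k₁/(k₂−k₁)]·C_{A0}·(e^(−k₁t) − e^(−k₂t)).
e^(−k₁t) = e^(−0.889×4.48) = e^(−3.983) = 0.01863; e^(−k₂t) = e^(−2.110) = 0.1212.
C_R = 0.889×2.15/(0.471−0.889) × (0.01863−0.1212) = (-4.573)×(-0.1026) = 0.4691 mol/L.
Y_R = C_R/C_{A0} = 0.4691/2.15 = 0.218.

0.218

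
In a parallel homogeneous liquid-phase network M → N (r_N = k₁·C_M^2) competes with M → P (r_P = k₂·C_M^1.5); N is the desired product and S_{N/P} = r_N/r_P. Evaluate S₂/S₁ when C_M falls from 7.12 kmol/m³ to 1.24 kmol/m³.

S_{N/P} = (k₁/k₂)·C_M^0.5, so S₂/S₁ = (C_{M,2}/C_{M,1})^0.5.
= (1.24/7.12)^0.5 = (0.1742)^0.5 = 0.417.

0.417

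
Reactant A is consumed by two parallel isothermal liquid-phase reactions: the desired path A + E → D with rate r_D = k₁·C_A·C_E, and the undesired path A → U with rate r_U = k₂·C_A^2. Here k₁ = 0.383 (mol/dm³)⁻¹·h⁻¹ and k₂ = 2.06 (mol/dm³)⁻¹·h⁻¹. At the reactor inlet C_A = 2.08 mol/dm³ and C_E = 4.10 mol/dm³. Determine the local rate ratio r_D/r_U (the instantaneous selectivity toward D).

0.366

S_{D/U} = r_D/r_U = (k₁·C_A·C_E)/(k₂·C_A^2) = (k₁/k₂)·C_A⁻¹·C_E.
= (0.383×2.080×4.100) / (2.06×2.080^2) = 3.266/8.912 = 0.366.
The undesired path is higher order in A, so low C_A (CSTR or dilute feed) favours D.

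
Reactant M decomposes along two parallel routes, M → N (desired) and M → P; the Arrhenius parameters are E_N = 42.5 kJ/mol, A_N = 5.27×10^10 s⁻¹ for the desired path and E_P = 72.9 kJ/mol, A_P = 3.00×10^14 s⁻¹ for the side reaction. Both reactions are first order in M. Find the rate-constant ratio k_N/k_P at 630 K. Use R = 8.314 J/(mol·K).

0.0583

With equal orders, S_{N/P} = k_N/k_P = (A_N/A_P)·exp[(E_P−E_N)/(RT)].
(E_P−E_N)/(RT) = (72.9−42.5)×10³/(8.314×630) = 30400/5238 = 5.804.
k_N/k_P = (5.27×10^10/3.00×10^14)·exp(5.804) = 1.757×10^-4 × 331.6 = 0.0583.
Since E_N < E_P, lowering the temperature improves selectivity toward N.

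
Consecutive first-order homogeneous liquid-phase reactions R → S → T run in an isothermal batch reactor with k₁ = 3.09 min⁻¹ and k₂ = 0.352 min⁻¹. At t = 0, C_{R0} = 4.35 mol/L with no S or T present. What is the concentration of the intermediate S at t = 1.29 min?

For first-order series with pure R initially, C_S(t) = k₁C_{R0}/(k₂−k₁)·(e^(−k₁t) − e^(−k₂t)).
e^(−k₁t) = e^(−3.09×1.29) = e^(−3.986) = 0.01857; e^(−k₂t) = e^(−0.4541) = 0.6350.
C_S = 3.09×4.35/(0.352−3.09) × (0.01857−0.6350) = (-4.909)×(-0.6165) = 3.026 mol/L.

3.03 mol/L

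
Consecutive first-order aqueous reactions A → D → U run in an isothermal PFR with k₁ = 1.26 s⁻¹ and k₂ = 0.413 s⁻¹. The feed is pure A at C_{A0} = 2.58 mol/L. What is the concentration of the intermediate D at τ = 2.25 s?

The intermediate concentration in a first-order A→B→C sequence is C_D = k₁C_{A0}(e^(−k₁τ) − e^(−k₂τ))/(k₂−k₁).
e^(−k₁τ) = e^(−1.26×2.25) = e^(−2.835) = 0.05872; e^(−k₂τ) = e^(−0.9292) = 0.3948.
C_D = 1.26×2.58/(0.413−1.26) × (0.05872−0.3948) = (-3.838)×(-0.3361) = 1.290 mol/L.

1.29 mol/L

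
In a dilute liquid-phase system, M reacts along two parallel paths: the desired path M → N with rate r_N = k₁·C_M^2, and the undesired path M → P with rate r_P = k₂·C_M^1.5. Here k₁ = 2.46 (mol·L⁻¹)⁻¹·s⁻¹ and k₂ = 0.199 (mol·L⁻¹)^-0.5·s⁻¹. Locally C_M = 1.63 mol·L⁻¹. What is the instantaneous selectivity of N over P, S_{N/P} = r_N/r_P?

15.8

S_{N/P} = r_N/r_P = (k₁·C_M^2)/(k₂·C_M^1.5) = (k₁/k₂)·C_M^0.5.
= (2.46×1.630^2) / (0.199×1.630^1.5) = 6.536/0.4141 = 15.8.
Since the desired path is higher order in M, keeping C_M high (PFR or concentrated feed) favours N.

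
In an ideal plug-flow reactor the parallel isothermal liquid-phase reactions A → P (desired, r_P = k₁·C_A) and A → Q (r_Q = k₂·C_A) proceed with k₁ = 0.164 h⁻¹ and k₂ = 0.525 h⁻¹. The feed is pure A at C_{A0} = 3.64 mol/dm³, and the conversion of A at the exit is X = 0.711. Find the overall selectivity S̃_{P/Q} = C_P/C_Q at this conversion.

0.312

C_A = C_{A0}(1−X) = 1.052 mol/dm³.
Both paths are first order in A, so the instantaneous fraction to P is constant: dC_P/d(−C_A) = k₁/(k₁+k₂) = 0.2380.
C_P = 0.2380·(C_{A0}−C_A) = 0.2380×2.588 = 0.616 mol/dm³.
C_Q = (C_{A0}−C_A)−C_P = 1.972 mol/dm³; S̃_{P/Q} = 0.6160/1.972 = 0.312.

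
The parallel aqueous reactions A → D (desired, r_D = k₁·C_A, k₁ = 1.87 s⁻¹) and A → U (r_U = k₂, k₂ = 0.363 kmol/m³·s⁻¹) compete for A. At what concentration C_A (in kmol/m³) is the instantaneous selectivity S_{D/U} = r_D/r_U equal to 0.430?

S_{D/U} = (k₁/k₂)·C_A ⇒ C_A = S·k₂/k₁.
= 0.430×0.363/1.87 = 0.0835 kmol/m³.

0.0835 kmol/m³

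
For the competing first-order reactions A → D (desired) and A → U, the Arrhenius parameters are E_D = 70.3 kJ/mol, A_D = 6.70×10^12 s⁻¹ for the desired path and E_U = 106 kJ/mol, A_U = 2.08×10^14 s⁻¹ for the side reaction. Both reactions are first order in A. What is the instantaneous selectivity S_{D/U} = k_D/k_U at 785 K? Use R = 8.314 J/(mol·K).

With equal orders, S_{D/U} = k_D/k_U = (A_D/A_U)·exp[(E_U−E_D)/(RT)].
(E_U−E_D)/(RT) = (106−70.3)×10³/(8.314×785) = 35700/6526 = 5.470.
k_D/k_U = (6.70×10^12/2.08×10^14)·exp(5.470) = 0.03221 × 237.5 = 7.65.
Since E_D < E_U, lowering the temperature improves selectivity toward D.

7.65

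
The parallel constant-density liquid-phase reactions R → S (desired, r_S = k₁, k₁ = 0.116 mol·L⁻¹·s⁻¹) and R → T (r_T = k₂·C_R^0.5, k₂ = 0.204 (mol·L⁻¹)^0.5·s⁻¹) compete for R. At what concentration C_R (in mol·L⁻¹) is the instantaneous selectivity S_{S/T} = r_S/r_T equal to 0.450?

1.60 mol·L⁻¹

S_{S/T} = (k₁/k₂)·C_R^-0.5 ⇒ C_R = (S·k₂/k₁)^(-2).
= (0.450×0.204/0.116)^(-2) = (0.7914)^(-2) = 1.60 mol·L⁻¹.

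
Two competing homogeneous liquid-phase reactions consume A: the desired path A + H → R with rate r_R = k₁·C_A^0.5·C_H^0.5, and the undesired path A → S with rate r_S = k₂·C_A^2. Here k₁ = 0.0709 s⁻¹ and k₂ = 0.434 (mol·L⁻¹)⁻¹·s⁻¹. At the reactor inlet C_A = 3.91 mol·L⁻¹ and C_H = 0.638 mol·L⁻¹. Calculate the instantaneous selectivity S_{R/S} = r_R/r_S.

0.0169

S_{R/S} = r_R/r_S = (k₁·C_A^0.5·C_H^0.5)/(k₂·C_A^2) = (k₁/k₂)·C_A^-1.5·C_H^0.5.
= (0.0709×3.910^0.5×0.6380^0.5) / (0.434×3.910^2) = 0.1120/6.635 = 0.0169.
The undesired path is higher order in A, so low C_A (CSTR or dilute feed) favours R.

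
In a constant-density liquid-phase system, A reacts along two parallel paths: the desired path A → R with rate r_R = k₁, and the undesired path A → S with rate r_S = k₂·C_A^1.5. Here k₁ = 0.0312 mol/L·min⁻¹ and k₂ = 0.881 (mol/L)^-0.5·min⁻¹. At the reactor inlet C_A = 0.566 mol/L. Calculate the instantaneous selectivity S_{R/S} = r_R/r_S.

S_{R/S} = r_R/r_S = (k₁)/(k₂·C_A^1.5) = (k₁/k₂)·C_A^-1.5.
= (0.0312) / (0.881×0.5660^1.5) = 0.03120/0.3751 = 0.0832.

0.0832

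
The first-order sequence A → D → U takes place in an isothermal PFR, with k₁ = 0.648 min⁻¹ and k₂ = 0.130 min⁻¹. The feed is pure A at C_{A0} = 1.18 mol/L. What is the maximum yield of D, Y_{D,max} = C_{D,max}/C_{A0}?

Evaluating C_D at τ_opt = ln(k₂/k₁)/(k₂−k₁) gives C_{D,max}/C_{A0} = (k₁/k₂)^[k₂/(k₂−k₁)].
= (0.648/0.130)^(0.130/(0.130−0.648)) = (4.985)^(-0.2510) = 0.6682.

0.668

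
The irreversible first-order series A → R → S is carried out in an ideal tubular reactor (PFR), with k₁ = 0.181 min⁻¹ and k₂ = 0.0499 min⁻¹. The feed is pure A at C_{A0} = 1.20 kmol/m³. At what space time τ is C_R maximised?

For first-order series the maximum of C_R occurs at τ_opt = ln(k₂/k₁)/(k₂−k₁).
= ln(0.0499/0.181)/(0.0499−0.181) = ln(0.2757)/-0.1311 = -1.288/-0.1311 = 9.83 min.

9.83 min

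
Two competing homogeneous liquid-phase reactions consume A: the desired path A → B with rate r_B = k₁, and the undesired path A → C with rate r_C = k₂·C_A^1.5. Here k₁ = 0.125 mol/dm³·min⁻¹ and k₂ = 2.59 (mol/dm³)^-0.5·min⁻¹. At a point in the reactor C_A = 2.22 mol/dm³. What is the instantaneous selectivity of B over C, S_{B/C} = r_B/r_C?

S_{B/C} = r_B/r_C = (k₁)/(k₂·C_A^1.5) = (k₁/k₂)·C_A^-1.5.
= (0.125) / (2.59×2.220^1.5) = 0.1250/8.567 = 0.0146.

0.0146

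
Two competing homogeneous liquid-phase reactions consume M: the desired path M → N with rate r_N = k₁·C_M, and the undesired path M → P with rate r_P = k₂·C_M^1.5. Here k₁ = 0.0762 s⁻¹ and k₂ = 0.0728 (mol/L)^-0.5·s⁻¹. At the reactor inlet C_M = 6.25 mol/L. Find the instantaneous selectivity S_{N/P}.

0.419

S_{N/P} = r_N/r_P = (k₁·C_M)/(k₂·C_M^1.5) = (k₁/k₂)·C_M^-0.5.
= (0.0762×6.250) / (0.0728×6.250^1.5) = 0.4763/1.137 = 0.419.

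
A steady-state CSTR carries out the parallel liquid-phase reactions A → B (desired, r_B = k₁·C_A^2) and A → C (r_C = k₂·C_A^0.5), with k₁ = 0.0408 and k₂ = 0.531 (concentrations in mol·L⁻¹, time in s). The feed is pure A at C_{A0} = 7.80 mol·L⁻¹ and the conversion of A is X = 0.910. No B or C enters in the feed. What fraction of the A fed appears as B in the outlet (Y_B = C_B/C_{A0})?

Exit C_A = C_{A0}(1−X) = 7.80×0.0900 = 0.7020 mol·L⁻¹.
A CSTR operates uniformly at the exit composition, giving r_B = 0.02011 and r_C = 0.4449 (each k·C_A^n at C_A = 0.7020).
Fraction of consumed A going to B: r_B/(r_B+r_C) = 0.04324.
C_B = 0.04324·C_{A0}·X = 0.04324×7.80×0.910 = 0.307 mol·L⁻¹; Y_B = C_B/C_{A0} = 0.0393.

0.0393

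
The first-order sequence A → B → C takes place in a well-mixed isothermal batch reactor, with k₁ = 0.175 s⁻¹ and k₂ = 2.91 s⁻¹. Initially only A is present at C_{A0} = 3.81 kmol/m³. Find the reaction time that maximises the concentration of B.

1.03 s

The intermediate peaks when r₁ = r₂, i.e. k₁e^(−k₁t) = k₂e^(−k₂t), giving t_opt = ln(k₂/k₁)/(k₂−k₁).
= ln(2.91/0.175)/(2.91−0.175) = ln(16.63)/2.735 = 2.811/2.735 = 1.03 s.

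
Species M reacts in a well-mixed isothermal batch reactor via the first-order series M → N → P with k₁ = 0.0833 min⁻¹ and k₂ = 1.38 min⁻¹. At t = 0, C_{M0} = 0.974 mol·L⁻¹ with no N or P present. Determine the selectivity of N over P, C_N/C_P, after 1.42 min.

0.756

The intermediate concentration in a first-order A→B→C sequence is C_N = k₁C_{M0}(e^(−k₁t) − e^(−k₂t))/(k₂−k₁).
e^(−k₁t) = e^(−0.0833×1.42) = e^(−0.1183) = 0.8884; e^(−k₂t) = e^(−1.960) = 0.1409.
C_N = 0.0833×0.974/(1.38−0.0833) × (0.8884−0.1409) = 0.06257×0.7475 = 0.04677 mol·L⁻¹.
C_M = C_{M0}e^(−k₁t) = 0.8653 mol·L⁻¹, so C_P = C_{M0}−C_M−C_N = 0.06188 mol·L⁻¹; C_N/C_P = 0.756.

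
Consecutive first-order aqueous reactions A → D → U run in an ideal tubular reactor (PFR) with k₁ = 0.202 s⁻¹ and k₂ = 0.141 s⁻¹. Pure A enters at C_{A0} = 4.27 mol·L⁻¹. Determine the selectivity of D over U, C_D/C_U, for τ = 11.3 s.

0.596

The intermediate concentration in a first-order A→B→C sequence is C_D = k₁C_{A0}(e^(−k₁τ) − e^(−k₂τ))/(k₂−k₁).
e^(−k₁τ) = e^(−0.202×11.3) = e^(−2.283) = 0.1020; e^(−k₂τ) = e^(−1.593) = 0.2033.
C_D = 0.202×4.27/(0.141−0.202) × (0.1020−0.2033) = (-14.14)×(-0.1012) = 1.431 mol·L⁻¹.
C_A = C_{A0}e^(−k₁τ) = 0.4356 mol·L⁻¹, so C_U = C_{A0}−C_A−C_D = 2.403 mol·L⁻¹; C_D/C_U = 0.596.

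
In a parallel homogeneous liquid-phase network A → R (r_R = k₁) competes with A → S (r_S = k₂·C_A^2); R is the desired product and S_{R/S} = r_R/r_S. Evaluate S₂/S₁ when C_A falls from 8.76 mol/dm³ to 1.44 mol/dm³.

37.0

S_{R/S} = (k₁/k₂)·C_A^-2, so S₂/S₁ = (C_{A,2}/C_{A,1})^-2.
= (1.44/8.76)^(-2) = (0.1644)^(-2) = 37.0.
Selectivity toward R rises as C_A falls — low-concentration operation is favoured.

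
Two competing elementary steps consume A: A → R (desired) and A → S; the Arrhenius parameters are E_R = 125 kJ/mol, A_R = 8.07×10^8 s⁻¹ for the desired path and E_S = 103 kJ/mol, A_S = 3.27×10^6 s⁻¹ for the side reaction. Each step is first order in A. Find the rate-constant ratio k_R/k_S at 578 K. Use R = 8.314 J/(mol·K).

With equal orders, S_{R/S} = k_R/k_S = (A_R/A_S)·exp[(E_S−E_R)/(RT)].
(E_S−E_R)/(RT) = (103−125)×10³/(8.314×578) = -22000/4805 = -4.578.
k_R/k_S = (8.07×10^8/3.27×10^6)·exp(-4.578) = 246.8 × 0.01027 = 2.54.

2.54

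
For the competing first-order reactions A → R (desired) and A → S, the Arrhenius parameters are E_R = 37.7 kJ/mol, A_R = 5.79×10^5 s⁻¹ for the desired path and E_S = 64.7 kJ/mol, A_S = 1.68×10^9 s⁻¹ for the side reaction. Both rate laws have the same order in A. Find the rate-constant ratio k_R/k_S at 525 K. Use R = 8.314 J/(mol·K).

0.167

With equal orders, S_{R/S} = k_R/k_S = (A_R/A_S)·exp[(E_S−E_R)/(RT)].
(E_S−E_R)/(RT) = (64.7−37.7)×10³/(8.314×525) = 27000/4365 = 6.186.
k_R/k_S = (5.79×10^5/1.68×10^9)·exp(6.186) = 3.446×10^-4 × 485.8 = 0.167.
Since E_R < E_S, lowering the temperature improves selectivity toward R.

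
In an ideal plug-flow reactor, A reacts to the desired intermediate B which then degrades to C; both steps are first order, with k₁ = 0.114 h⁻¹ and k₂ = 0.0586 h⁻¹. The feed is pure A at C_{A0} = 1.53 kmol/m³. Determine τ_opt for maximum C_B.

For first-order series the maximum of C_B occurs at τ_opt = ln(k₂/k₁)/(k₂−k₁).
= ln(0.0586/0.114)/(0.0586−0.114) = ln(0.5140)/-0.05540 = -0.6655/-0.05540 = 12.0 h.

12.0 h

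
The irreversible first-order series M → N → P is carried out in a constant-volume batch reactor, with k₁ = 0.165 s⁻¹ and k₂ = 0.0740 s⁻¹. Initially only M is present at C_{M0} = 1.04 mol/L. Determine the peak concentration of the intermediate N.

For a first-order series the maximum intermediate yield is C_{N,max}/C_{M0} = (k₁/k₂)^[k₂/(k₂−k₁)].
= (0.165/0.0740)^(0.0740/(0.0740−0.165)) = (2.230)^(-0.8132) = 0.5210.
C_{N,max} = 0.5210×1.04 = 0.542 mol/L.

0.542 mol/L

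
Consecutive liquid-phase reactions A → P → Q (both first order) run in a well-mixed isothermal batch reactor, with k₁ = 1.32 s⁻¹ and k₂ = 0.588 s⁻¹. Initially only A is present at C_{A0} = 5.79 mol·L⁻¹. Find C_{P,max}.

3.02 mol·L⁻¹

For a first-order series the maximum intermediate yield is C_{P,max}/C_{A0} = (k₁/k₂)^[k₂/(k₂−k₁)].
= (1.32/0.588)^(0.588/(0.588−1.32)) = (2.245)^(-0.8033) = 0.5223.
C_{P,max} = 0.5223×5.79 = 3.02 mol·L⁻¹.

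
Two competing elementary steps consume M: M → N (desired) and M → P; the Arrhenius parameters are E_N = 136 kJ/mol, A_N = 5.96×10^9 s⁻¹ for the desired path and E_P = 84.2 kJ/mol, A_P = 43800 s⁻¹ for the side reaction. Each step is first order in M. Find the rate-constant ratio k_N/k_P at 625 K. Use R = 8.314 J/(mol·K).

6.37

With equal orders, S_{N/P} = k_N/k_P = (A_N/A_P)·exp[(E_P−E_N)/(RT)].
(E_P−E_N)/(RT) = (84.2−136)×10³/(8.314×625) = -51800/5196 = -9.969.
k_N/k_P = (5.96×10^9/43800)·exp(-9.969) = 1.361×10^5 × 4.684×10^-5 = 6.37.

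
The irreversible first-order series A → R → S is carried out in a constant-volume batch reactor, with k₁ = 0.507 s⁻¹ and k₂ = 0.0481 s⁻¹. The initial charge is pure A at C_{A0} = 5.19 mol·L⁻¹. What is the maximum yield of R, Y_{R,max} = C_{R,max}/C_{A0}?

For a first-order series the maximum intermediate yield is C_{R,max}/C_{A0} = (k₁/k₂)^[k₂/(k₂−k₁)].
= (0.507/0.0481)^(0.0481/(0.0481−0.507)) = (10.54)^(-0.1048) = 0.7812.

0.781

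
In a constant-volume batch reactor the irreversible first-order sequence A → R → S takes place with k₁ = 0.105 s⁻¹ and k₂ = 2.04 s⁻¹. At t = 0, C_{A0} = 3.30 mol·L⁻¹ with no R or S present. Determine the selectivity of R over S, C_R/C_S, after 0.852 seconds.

The intermediate concentration in a first-order A→B→C sequence is C_R = k₁C_{A0}(e^(−k₁t) − e^(−k₂t))/(k₂−k₁).
e^(−k₁t) = e^(−0.105×0.852) = e^(−0.08946) = 0.9144; e^(−k₂t) = e^(−1.738) = 0.1759.
C_R = 0.105×3.30/(2.04−0.105) × (0.9144−0.1759) = 0.1791×0.7386 = 0.1323 mol·L⁻¹.
C_A = C_{A0}e^(−k₁t) = 3.018 mol·L⁻¹, so C_S = C_{A0}−C_A−C_R = 0.1501 mol·L⁻¹; C_R/C_S = 0.881.

0.881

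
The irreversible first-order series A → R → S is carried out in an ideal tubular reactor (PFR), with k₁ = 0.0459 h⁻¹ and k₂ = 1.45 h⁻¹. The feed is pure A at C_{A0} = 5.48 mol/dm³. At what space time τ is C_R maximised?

2.46 h

The intermediate peaks when r₁ = r₂, i.e. k₁e^(−k₁τ) = k₂e^(−k₂τ), giving τ_opt = ln(k₂/k₁)/(k₂−k₁).
= ln(1.45/0.0459)/(1.45−0.0459) = ln(31.59)/1.404 = 3.453/1.404 = 2.46 h.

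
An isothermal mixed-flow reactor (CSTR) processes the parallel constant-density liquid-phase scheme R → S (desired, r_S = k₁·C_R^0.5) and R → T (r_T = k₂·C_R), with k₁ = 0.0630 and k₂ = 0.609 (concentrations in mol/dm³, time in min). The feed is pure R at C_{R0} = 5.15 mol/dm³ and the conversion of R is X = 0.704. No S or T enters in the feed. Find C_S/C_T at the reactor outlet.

Exit C_R = C_{R0}(1−X) = 5.15×0.296 = 1.524 mol/dm³.
A CSTR operates uniformly at the exit composition, giving r_S = 0.07778 and r_T = 0.9284 (each k·C_R^n at C_R = 1.524).
Overall selectivity = C_S/C_T = r_Sτ/(r_Tτ) = r_S/r_T = 0.0838.

0.0838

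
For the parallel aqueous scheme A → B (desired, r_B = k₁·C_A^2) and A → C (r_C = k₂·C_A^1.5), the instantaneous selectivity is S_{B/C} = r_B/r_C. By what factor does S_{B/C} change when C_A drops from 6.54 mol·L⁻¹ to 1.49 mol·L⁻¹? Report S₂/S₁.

0.477

S_{B/C} = (k₁/k₂)·C_A^0.5, so S₂/S₁ = (C_{A,2}/C_{A,1})^0.5.
= (1.49/6.54)^0.5 = (0.2278)^0.5 = 0.477.
Selectivity toward B falls as C_A falls — high-concentration operation is favoured.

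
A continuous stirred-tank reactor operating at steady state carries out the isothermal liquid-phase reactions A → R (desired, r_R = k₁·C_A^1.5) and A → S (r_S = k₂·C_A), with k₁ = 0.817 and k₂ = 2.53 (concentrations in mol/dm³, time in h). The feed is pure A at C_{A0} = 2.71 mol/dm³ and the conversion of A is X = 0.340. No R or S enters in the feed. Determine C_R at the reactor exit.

Exit C_A = C_{A0}(1−X) = 2.71×0.660 = 1.789 mol/dm³.
A CSTR operates uniformly at the exit composition, giving r_R = 1.954 and r_S = 4.525 (each k·C_A^n at C_A = 1.789).
Fraction of consumed A going to R: r_R/(r_R+r_S) = 0.3016.
C_R = 0.3016·C_{A0}·X = 0.3016×2.71×0.340 = 0.278 mol/dm³.

0.278 mol/dm³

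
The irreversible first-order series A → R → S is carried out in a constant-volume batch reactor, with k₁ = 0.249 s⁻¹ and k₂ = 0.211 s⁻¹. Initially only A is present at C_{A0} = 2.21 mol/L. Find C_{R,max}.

For a first-order series the maximum intermediate yield is C_{R,max}/C_{A0} = (k₁/k₂)^[k₂/(k₂−k₁)].
= (0.249/0.211)^(0.211/(0.211−0.249)) = (1.180)^(-5.553) = 0.3987.
C_{R,max} = 0.3987×2.21 = 0.881 mol/L.

0.881 mol/L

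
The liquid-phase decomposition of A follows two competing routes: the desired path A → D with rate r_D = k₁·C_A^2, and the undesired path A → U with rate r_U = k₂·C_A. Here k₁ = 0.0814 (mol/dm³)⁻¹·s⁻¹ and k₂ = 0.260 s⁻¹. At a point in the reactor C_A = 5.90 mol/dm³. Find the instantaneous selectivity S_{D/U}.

S_{D/U} = r_D/r_U = (k₁·C_A^2)/(k₂·C_A) = (k₁/k₂)·C_A.
= (0.0814×5.900^2) / (0.260×5.900) = 2.834/1.534 = 1.85.

1.85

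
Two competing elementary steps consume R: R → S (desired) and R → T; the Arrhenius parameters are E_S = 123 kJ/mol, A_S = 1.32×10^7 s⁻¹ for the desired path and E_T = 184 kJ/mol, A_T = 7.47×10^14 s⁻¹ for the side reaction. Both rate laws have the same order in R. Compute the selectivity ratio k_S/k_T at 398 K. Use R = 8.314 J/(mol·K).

k_S/k_T = (A_S/A_T)·exp[−(E_S−E_T)/(RT)] = (A_S/A_T)·exp[(E_T−E_S)/(RT)].
(E_T−E_S)/(RT) = (184−123)×10³/(8.314×398) = 61000/3309 = 18.43.
k_S/k_T = (1.32×10^7/7.47×10^14)·exp(18.43) = 1.767×10^-8 × 1.014×10^8 = 1.79.
Since E_S < E_T, lowering the temperature improves selectivity toward S.

1.79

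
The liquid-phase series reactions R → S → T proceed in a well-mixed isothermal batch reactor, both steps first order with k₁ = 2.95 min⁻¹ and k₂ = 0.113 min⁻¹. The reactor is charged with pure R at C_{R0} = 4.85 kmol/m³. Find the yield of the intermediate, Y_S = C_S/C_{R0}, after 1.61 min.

0.858

Solving the coupled first-order balances gives C_S(t) = [k₁/(k₂−k₁)]·C_{R0}·(e^(−k₁t) − e^(−k₂t)).
e^(−k₁t) = e^(−2.95×1.61) = e^(−4.750) = 0.008656; e^(−k₂t) = e^(−0.1819) = 0.8337.
C_S = 2.95×4.85/(0.113−2.95) × (0.008656−0.8337) = (-5.043)×(-0.8250) = 4.161 kmol/m³.
Y_S = C_S/C_{R0} = 4.161/4.85 = 0.858.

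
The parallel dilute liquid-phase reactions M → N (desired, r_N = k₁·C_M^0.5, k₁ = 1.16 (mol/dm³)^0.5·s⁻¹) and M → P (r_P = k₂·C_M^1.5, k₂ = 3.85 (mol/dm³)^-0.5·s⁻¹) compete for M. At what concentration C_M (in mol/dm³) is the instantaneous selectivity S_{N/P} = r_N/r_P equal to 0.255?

S_{N/P} = (k₁/k₂)·C_M⁻¹ ⇒ C_M = (S·k₂/k₁)^(-1).
= (0.255×3.85/1.16)^(-1) = (0.8463)^(-1) = 1.18 mol/dm³.

1.18 mol/dm³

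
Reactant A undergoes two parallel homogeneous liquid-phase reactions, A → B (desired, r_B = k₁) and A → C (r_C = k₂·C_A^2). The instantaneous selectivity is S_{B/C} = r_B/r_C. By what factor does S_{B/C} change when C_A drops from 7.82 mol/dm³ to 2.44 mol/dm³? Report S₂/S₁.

S_{B/C} = (k₁/k₂)·C_A^-2, so S₂/S₁ = (C_{A,2}/C_{A,1})^-2.
= (2.44/7.82)^(-2) = (0.3120)^(-2) = 10.3.
Selectivity toward B rises as C_A falls — low-concentration operation is favoured.

10.3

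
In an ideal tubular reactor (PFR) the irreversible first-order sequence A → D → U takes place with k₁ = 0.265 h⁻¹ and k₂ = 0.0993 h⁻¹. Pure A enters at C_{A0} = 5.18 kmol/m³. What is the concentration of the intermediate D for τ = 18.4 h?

1.27 kmol/m³

Solving the coupled first-order balances gives C_D(τ) = [k₁/(k₂−k₁)]·C_{A0}·(e^(−k₁τ) − e^(−k₂τ)).
e^(−k₁τ) = e^(−0.265×18.4) = e^(−4.876) = 0.007627; e^(−k₂τ) = e^(−1.827) = 0.1609.
C_D = 0.265×5.18/(0.0993−0.265) × (0.007627−0.1609) = (-8.284)×(-0.1532) = 1.270 kmol/m³.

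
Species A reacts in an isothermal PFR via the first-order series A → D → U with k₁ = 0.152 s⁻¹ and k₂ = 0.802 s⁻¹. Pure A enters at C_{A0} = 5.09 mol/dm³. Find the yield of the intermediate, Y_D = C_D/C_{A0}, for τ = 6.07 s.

0.0911

Solving the coupled first-order balances gives C_D(τ) = [k₁/(k₂−k₁)]·C_{A0}·(e^(−k₁τ) − e^(−k₂τ)).
e^(−k₁τ) = e^(−0.152×6.07) = e^(−0.9226) = 0.3975; e^(−k₂τ) = e^(−4.868) = 0.007688.
C_D = 0.152×5.09/(0.802−0.152) × (0.3975−0.007688) = 1.190×0.3898 = 0.4639 mol/dm³.
Y_D = C_D/C_{A0} = 0.4639/5.09 = 0.0911.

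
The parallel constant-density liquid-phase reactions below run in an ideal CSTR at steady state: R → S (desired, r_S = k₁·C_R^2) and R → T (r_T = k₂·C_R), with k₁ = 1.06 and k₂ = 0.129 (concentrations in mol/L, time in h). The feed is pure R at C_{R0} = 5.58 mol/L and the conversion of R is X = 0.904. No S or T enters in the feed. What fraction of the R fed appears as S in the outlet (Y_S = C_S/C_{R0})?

Exit C_R = C_{R0}(1−X) = 5.58×0.0960 = 0.5357 mol/L.
Rates in a CSTR are evaluated at the outlet concentration: r_S = 1.06×0.5357^2 = 0.3042, r_T = 0.129×0.5357 = 0.06910.
Fraction of consumed R going to S: r_S/(r_S+r_T) = 0.8149.
C_S = 0.8149·C_{R0}·X = 0.8149×5.58×0.904 = 4.11 mol/L; Y_S = C_S/C_{R0} = 0.737.

0.737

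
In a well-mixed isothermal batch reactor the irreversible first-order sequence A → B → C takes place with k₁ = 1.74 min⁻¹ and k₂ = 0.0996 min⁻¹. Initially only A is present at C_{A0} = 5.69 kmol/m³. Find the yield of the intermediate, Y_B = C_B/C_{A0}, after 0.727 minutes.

0.687

The intermediate concentration in a first-order A→B→C sequence is C_B = k₁C_{A0}(e^(−k₁t) − e^(−k₂t))/(k₂−k₁).
e^(−k₁t) = e^(−1.74×0.727) = e^(−1.265) = 0.2822; e^(−k₂t) = e^(−0.07241) = 0.9302.
C_B = 1.74×5.69/(0.0996−1.74) × (0.2822−0.9302) = (-6.035)×(-0.6479) = 3.910 kmol/m³.
Y_B = C_B/C_{A0} = 3.910/5.69 = 0.687.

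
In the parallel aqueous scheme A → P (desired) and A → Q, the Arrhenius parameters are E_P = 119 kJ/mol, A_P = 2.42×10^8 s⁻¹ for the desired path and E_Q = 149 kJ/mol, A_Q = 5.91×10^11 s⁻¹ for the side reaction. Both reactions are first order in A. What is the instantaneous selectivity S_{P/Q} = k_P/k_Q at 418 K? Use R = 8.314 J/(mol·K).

Since both paths have the same order in A, the concentration cancels and S_{P/Q} = k_P/k_Q = (A_P/A_Q)·exp[(E_Q−E_P)/(RT)].
(E_Q−E_P)/(RT) = (149−119)×10³/(8.314×418) = 30000/3475 = 8.632.
k_P/k_Q = (2.42×10^8/5.91×10^11)·exp(8.632) = 4.095×10^-4 × 5611 = 2.30.

2.30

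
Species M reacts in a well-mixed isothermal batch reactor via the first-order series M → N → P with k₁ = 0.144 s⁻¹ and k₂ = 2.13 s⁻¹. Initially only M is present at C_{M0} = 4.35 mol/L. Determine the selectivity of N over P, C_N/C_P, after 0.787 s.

Solving the coupled first-order balances gives C_N(t) = [k₁/(k₂−k₁)]·C_{M0}·(e^(−k₁t) − e^(−k₂t)).
e^(−k₁t) = e^(−0.144×0.787) = e^(−0.1133) = 0.8929; e^(−k₂t) = e^(−1.676) = 0.1871.
C_N = 0.144×4.35/(2.13−0.144) × (0.8929−0.1871) = 0.3154×0.7058 = 0.2226 mol/L.
C_M = C_{M0}e^(−k₁t) = 3.884 mol/L, so C_P = C_{M0}−C_M−C_N = 0.2435 mol/L; C_N/C_P = 0.914.

0.914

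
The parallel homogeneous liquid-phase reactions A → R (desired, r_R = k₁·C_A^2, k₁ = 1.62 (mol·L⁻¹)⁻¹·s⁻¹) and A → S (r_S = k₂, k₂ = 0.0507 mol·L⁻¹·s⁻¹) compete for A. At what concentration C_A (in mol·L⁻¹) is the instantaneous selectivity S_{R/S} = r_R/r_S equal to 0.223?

0.0835 mol·L⁻¹

S_{R/S} = (k₁/k₂)·C_A^2 ⇒ C_A = (S·k₂/k₁)^(0.5).
= (0.223×0.0507/1.62)^(0.5) = (0.006979)^(0.5) = 0.0835 mol·L⁻¹.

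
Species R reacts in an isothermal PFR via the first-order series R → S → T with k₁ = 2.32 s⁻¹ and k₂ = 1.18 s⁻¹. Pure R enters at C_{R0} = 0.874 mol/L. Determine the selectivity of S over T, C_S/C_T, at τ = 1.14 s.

For first-order series with pure R initially, C_S(τ) = k₁C_{R0}/(k₂−k₁)·(e^(−k₁τ) − e^(−k₂τ)).
e^(−k₁τ) = e^(−2.32×1.14) = e^(−2.645) = 0.07102; e^(−k₂τ) = e^(−1.345) = 0.2605.
C_S = 2.32×0.874/(1.18−2.32) × (0.07102−0.2605) = (-1.779)×(-0.1895) = 0.3370 mol/L.
C_R = C_{R0}e^(−k₁τ) = 0.06207 mol/L, so C_T = C_{R0}−C_R−C_S = 0.4749 mol/L; C_S/C_T = 0.710.

0.710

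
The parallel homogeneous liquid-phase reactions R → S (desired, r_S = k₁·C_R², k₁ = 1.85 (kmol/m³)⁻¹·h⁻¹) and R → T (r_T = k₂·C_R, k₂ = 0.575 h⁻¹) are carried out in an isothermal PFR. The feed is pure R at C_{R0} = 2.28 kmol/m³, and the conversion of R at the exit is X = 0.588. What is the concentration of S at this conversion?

1.11 kmol/m³

C_R = C_{R0}(1−X) = 0.9394 kmol/m³.
Along a PFR/batch, dC_T/dC_R = −r_T/(r_S+r_T) = −k₂/(k₂+k₁·C_R).
Integrating from C_{R0} to C_R: C_T = (0.575/1.85)·ln[(0.575+1.85·2.28)/(0.575+1.85·0.939)] = 0.3108·ln(4.793/2.313) = 0.2265 kmol/m³.
Then C_S = (C_{R0}−C_R) − C_T = 1.341 − 0.2265 = 1.114 kmol/m³.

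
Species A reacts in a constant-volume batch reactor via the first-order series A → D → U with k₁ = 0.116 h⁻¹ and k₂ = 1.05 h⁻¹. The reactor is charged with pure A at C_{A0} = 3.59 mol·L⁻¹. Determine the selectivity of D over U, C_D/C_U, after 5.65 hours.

For first-order series with pure A initially, C_D(t) = k₁C_{A0}/(k₂−k₁)·(e^(−k₁t) − e^(−k₂t)).
e^(−k₁t) = e^(−0.116×5.65) = e^(−0.6554) = 0.5192; e^(−k₂t) = e^(−5.933) = 0.002652.
C_D = 0.116×3.59/(1.05−0.116) × (0.5192−0.002652) = 0.4459×0.5166 = 0.2303 mol·L⁻¹.
C_A = C_{A0}e^(−k₁t) = 1.864 mol·L⁻¹, so C_U = C_{A0}−C_A−C_D = 1.496 mol·L⁻¹; C_D/C_U = 0.154.

0.154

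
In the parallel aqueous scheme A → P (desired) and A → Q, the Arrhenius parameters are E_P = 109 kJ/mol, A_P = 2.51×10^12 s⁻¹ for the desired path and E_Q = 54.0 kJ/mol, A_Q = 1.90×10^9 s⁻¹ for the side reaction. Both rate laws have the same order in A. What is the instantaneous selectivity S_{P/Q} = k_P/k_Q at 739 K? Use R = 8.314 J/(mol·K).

With equal orders, S_{P/Q} = k_P/k_Q = (A_P/A_Q)·exp[(E_Q−E_P)/(RT)].
(E_Q−E_P)/(RT) = (54.0−109)×10³/(8.314×739) = -55000/6144 = -8.952.
k_P/k_Q = (2.51×10^12/1.90×10^9)·exp(-8.952) = 1321 × 1.295×10^-4 = 0.171.

0.171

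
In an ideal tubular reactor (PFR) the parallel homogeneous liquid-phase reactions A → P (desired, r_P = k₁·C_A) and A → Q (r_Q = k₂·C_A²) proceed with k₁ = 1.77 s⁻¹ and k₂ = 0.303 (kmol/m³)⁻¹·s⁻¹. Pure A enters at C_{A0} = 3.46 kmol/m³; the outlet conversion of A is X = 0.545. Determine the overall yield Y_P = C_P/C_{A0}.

C_A = C_{A0}(1−X) = 1.574 kmol/m³.
Along a PFR/batch, dC_P/dC_A = −r_P/(r_P+r_Q) = −k₁/(k₁+k₂·C_A).
Integrating from C_{A0} to C_A: C_P = (1.77/0.303)·ln[(1.77+0.303·3.46)/(1.77+0.303·1.57)] = 5.842·ln(2.818/2.247) = 1.323 kmol/m³.
Y_P = C_P/C_{A0} = 1.323/3.46 = 0.383.

0.383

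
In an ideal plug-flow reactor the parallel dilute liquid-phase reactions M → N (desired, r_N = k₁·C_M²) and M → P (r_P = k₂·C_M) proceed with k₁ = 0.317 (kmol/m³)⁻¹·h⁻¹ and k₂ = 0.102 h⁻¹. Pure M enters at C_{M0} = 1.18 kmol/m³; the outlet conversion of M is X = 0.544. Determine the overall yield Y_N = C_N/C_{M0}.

C_M = C_{M0}(1−X) = 0.5381 kmol/m³.
Along a PFR/batch, dC_P/dC_M = −r_P/(r_N+r_P) = −k₂/(k₂+k₁·C_M).
Integrating from C_{M0} to C_M: C_P = (0.102/0.317)·ln[(0.102+0.317·1.18)/(0.102+0.317·0.538)] = 0.3218·ln(0.4761/0.2726) = 0.1794 kmol/m³.
Then C_N = (C_{M0}−C_M) − C_P = 0.6419 − 0.1794 = 0.4625 kmol/m³.
Y_N = C_N/C_{M0} = 0.4625/1.18 = 0.392.

0.392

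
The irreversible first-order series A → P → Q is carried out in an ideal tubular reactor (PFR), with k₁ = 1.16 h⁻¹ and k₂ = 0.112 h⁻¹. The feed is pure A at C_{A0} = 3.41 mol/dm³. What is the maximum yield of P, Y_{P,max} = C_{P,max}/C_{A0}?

Evaluating C_P at τ_opt = ln(k₂/k₁)/(k₂−k₁) gives C_{P,max}/C_{A0} = (k₁/k₂)^[k₂/(k₂−k₁)].
= (1.16/0.112)^(0.112/(0.112−1.16)) = (10.36)^(-0.1069) = 0.7789.

0.779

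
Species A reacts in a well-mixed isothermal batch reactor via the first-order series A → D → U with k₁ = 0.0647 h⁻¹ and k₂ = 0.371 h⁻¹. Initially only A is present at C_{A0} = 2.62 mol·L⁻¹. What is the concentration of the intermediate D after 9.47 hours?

0.283 mol·L⁻¹

Solving the coupled first-order balances gives C_D(t) = [k₁/(k₂−k₁)]·C_{A0}·(e^(−k₁t) − e^(−k₂t)).
e^(−k₁t) = e^(−0.0647×9.47) = e^(−0.6127) = 0.5419; e^(−k₂t) = e^(−3.513) = 0.02980.
C_D = 0.0647×2.62/(0.371−0.0647) × (0.5419−0.02980) = 0.5534×0.5121 = 0.2834 mol·L⁻¹.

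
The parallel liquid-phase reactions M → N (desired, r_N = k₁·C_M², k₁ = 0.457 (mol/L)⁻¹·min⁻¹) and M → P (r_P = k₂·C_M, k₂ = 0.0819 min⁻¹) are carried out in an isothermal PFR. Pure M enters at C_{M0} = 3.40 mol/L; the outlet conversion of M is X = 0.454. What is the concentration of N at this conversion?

1.44 mol/L

C_M = C_{M0}(1−X) = 1.856 mol/L.
Along a PFR/batch, dC_P/dC_M = −r_P/(r_N+r_P) = −k₂/(k₂+k₁·C_M).
Integrating from C_{M0} to C_M: C_P = (0.0819/0.457)·ln[(0.0819+0.457·3.40)/(0.0819+0.457·1.86)] = 0.1792·ln(1.636/0.9303) = 0.1011 mol/L.
Then C_N = (C_{M0}−C_M) − C_P = 1.544 − 0.1011 = 1.442 mol/L.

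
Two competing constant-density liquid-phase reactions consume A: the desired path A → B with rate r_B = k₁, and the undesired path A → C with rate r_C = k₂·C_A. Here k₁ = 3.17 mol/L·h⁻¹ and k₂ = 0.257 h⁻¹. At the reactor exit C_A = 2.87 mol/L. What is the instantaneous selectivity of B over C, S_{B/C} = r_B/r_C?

S_{B/C} = r_B/r_C = (k₁)/(k₂·C_A) = (k₁/k₂)·C_A⁻¹.
= (3.17) / (0.257×2.870) = 3.170/0.7376 = 4.30.
The undesired path is higher order in A, so low C_A (CSTR or dilute feed) favours B.

4.30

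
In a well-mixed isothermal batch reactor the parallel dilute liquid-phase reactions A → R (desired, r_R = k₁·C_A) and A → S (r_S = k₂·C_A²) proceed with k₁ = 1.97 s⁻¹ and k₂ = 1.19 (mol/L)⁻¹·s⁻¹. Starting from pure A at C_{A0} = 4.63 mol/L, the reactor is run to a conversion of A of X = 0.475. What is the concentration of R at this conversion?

0.713 mol/L

C_A = C_{A0}(1−X) = 2.431 mol/L.
Along a PFR/batch, dC_R/dC_A = −r_R/(r_R+r_S) = −k₁/(k₁+k₂·C_A).
Integrating from C_{A0} to C_A: C_R = (1.97/1.19)·ln[(1.97+1.19·4.63)/(1.97+1.19·2.43)] = 1.655·ln(7.480/4.863) = 0.7129 mol/L.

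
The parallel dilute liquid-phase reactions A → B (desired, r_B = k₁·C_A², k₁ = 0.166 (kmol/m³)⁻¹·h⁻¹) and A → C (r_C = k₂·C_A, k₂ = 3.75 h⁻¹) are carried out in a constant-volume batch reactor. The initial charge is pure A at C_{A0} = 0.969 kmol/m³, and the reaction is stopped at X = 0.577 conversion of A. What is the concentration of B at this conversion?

0.0165 kmol/m³

C_A = C_{A0}(1−X) = 0.4099 kmol/m³.
Along a PFR/batch, dC_C/dC_A = −r_C/(r_B+r_C) = −k₂/(k₂+k₁·C_A).
Integrating from C_{A0} to C_A: C_C = (3.75/0.166)·ln[(3.75+0.166·0.969)/(3.75+0.166·0.410)] = 22.59·ln(3.911/3.818) = 0.5426 kmol/m³.
Then C_B = (C_{A0}−C_A) − C_C = 0.5591 − 0.5426 = 0.01653 kmol/m³.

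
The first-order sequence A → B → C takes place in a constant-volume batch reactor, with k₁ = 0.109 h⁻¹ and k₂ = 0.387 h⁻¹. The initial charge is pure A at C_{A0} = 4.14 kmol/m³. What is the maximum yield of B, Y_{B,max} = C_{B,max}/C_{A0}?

0.171

Evaluating C_B at t_opt = ln(k₂/k₁)/(k₂−k₁) gives C_{B,max}/C_{A0} = (k₁/k₂)^[k₂/(k₂−k₁)].
= (0.109/0.387)^(0.387/(0.387−0.109)) = (0.2817)^(1.392) = 0.1714.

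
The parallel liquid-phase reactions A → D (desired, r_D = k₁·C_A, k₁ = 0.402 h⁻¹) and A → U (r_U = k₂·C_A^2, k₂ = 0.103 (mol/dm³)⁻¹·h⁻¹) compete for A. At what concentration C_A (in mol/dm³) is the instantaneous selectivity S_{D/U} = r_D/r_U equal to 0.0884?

44.2 mol/dm³

S_{D/U} = (k₁/k₂)·C_A⁻¹ ⇒ C_A = (S·k₂/k₁)^(-1).
= (0.0884×0.103/0.402)^(-1) = (0.02265)^(-1) = 44.2 mol/dm³.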